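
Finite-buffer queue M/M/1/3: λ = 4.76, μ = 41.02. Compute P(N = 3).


ρ = λ/μ = 4.76/41.02 = 0.1160
P_K = (1−ρ)ρ^K/(1−ρ^(K+1)) = (0.8840·0.001563)/(1 − 0.0001813)
= 0.001381/0.999819 = 0.001381

Final: 0.001381


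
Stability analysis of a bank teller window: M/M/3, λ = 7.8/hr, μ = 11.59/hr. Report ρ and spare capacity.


Total capacity cμ = 3·11.59 = 34.77/hr
ρ = λ/(cμ) = 7.8/34.77 = 0.2243
Stable ⇔ ρ < 1: YES
Spare capacity = cμ − λ = 34.77 − 7.8 = 26.97/hr

Final: ρ = 0.2243; stable; margin = 26.97/hr


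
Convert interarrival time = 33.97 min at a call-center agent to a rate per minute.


λ = 1/(interarrival time) in consistent units.
1 minute = 1 min, so λ = 1/33.97 = 0.02944 per minute

Final: 0.02944 /min


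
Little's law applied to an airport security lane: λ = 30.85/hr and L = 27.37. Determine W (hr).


W = L/λ = 27.37/30.85 = 0.8872 hr

Final: 0.8872 hr


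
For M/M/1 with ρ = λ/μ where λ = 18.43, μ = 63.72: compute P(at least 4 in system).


ρ = 18.43/63.72 = 0.2892
P(N ≥ n) = ρ^n = 0.2892^4 = 0.006998

Final: 0.006998


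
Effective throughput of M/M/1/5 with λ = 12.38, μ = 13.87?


ρ = 0.8926; P_K = (1−ρ)ρ^5/(1−ρ^6) = 0.123115
λ_eff = λ(1 − P_K) = 12.38·(1 − 0.123115) = 12.38·0.876885 = 10.8558 /hr

Final: 10.8558 /hr


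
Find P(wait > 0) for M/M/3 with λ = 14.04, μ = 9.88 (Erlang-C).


a = λ/μ = 1.4211; ρ = a/3 = 0.4737
P₀ = 0.230443 (from M/M/c formula)
C(c,a) = [a^c/(c!(1−ρ))]·P₀ = [2.86966/(6·0.5263)]·0.230443
= 0.90873·0.230443 = 0.209409

Final: 0.209409


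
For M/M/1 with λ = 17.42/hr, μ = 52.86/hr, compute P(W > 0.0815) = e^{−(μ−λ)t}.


W ~ Exponential(μ−λ) for M/M/1.
μ − λ = 52.86 − 17.42 = 35.4400
P(W > t) = e^{−(μ−λ)t} = e^{−2.8884} = 0.055667

Final: 0.055667


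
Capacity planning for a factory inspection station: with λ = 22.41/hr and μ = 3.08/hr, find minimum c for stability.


Stability requires cμ > λ ⇔ c > λ/μ.
λ/μ = 22.41/3.08 = 7.2760
Minimum integer c = ⌊7.2760⌋ + 1 = 8
Check: 8·3.08 = 24.64 > 22.41, while 7·3.08 = 21.56 ≤ 22.41

Final: 8 servers


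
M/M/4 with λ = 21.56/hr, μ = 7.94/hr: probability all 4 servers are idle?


a = λ/μ = 21.56/7.94 = 2.7154; ρ = a/c = 0.6788
Σ_{k=0}^{3} a^k/k! (terms k=0..3) = 1.00000 + 2.71537 + 3.68660 + 3.33683 = 10.73880
Tail: a^4/(4!(1−ρ)) = 54.36420/(24·0.3212) = 7.05313
P₀ = 1/(10.73880 + 7.05313) = 1/17.79193 = 0.056205

Final: 0.056205


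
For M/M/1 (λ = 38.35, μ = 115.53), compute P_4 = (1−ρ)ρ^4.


ρ = 38.35/115.53 = 0.3319
P_n = (1−ρ)·ρ^n = (1 − 0.3319)·0.3319^4 = 0.6681·0.012142 = 0.008111

Final: 0.008111


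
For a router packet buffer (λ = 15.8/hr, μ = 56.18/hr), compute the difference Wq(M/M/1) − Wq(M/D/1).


ρ = 15.8/56.18 = 0.2812
Wq(M/M/1) = ρ/(μ−λ) = 0.2812/40.38 = 0.006965 hr
Wq(M/D/1) = ρ/(2(μ−λ)) = 0.003482 hr
Savings = 0.006965 − 0.003482 = 0.003482 hr

Final: 0.003482 hr


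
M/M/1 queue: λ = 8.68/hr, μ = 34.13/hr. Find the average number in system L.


ρ = λ/μ = 8.68/34.13 = 0.2543
L = ρ/(1−ρ) = 0.2543/(1 − 0.2543) = 0.2543/0.7457 = 0.3411

Final: 0.3411


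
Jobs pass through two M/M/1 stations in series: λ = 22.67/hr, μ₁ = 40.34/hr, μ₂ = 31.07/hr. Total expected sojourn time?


Each node sees arrival rate λ = 22.67/hr (tandem ⇒ throughput preserved).
W₁ = 1/(μ₁−λ) = 1/(40.34−22.67) = 0.05659 hr
W₂ = 1/(μ₂−λ) = 1/(31.07−22.67) = 0.11905 hr
W_total = W₁ + W₂ = 0.05659 + 0.11905 = 0.17564 hr

Final: 0.17564 hr


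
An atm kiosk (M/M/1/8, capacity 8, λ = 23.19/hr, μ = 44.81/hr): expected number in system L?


ρ = 23.19/44.81 = 0.5175
L = ρ[1 − (K+1)ρ^K + Kρ^(K+1)] / [(1−ρ)(1−ρ^(K+1))]
Numerator: 0.5175·(1 − 9·0.005145 + 8·0.002663) = 0.504578
Denominator: (0.4825)·(0.997337) = 0.481197
L = 0.504578/0.481197 = 1.0486

Final: 1.0486


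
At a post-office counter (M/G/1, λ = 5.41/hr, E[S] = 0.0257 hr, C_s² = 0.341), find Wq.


ρ = λ·E[S] = 5.41·0.0257 = 0.1390
E[S²] = E[S]²(1+C_s²) = 0.0257²·(1+0.341) = 0.0008857
Wq = λ·E[S²]/(2(1−ρ)) = 5.41·0.0008857/(2·0.8610) = 0.002783 hr

Final: 0.002783 hr


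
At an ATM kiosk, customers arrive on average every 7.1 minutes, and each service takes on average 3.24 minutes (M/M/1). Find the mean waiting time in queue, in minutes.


λ = 60/7.1 = 8.4507 /hr
μ = 60/3.24 = 18.5185 /hr
ρ = λ/μ = 8.4507/18.5185 = 0.4563
Wq = ρ/(μ−λ) = 0.4563/(18.5185−8.4507) = 0.04533 hr
In minutes: 0.04533·60 = 2.720 min

Final: 2.720 min


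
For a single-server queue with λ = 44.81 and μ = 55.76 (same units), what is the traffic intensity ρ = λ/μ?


ρ = λ/μ = 44.81/55.76 = 0.8036

Final: 0.8036


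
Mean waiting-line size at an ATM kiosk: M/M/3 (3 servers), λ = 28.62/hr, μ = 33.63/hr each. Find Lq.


a = λ/μ = 0.8510; ρ = a/3 = 0.2837
P₀ = 0.424348
Lq = P₀·a^c·ρ / (c!·(1−ρ)²) = 0.424348·0.61635·0.2837/(6·0.51312)
= 0.02410

Final: 0.02410


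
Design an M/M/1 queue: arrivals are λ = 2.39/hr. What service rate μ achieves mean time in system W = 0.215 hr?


W = 1/(μ−λ) ⇒ μ − λ = 1/W = 1/0.215 = 4.6512
μ = λ + 1/W = 2.39 + 4.6512 = 7.0412 per hr

Final: 7.0412 /hr


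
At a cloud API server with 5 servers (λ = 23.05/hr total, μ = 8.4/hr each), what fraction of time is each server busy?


ρ = λ/(cμ) = 23.05/(5·8.4) = 23.05/42.00 = 0.5488

Final: 0.5488


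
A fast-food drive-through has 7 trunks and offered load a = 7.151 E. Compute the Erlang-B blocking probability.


B(c,a) = (a^c/c!) / Σ_{k=0}^{c} a^k/k!
a^7/7! = 189.730395
Σ terms (k=0..7): 1.00000 + 7.15100 + 25.56840 + 60.94654 + 108.95718 + 155.83056 + 185.72406 + 189.73039 = 734.908149
B = 189.730395/734.908149 = 0.258169

Final: 0.258169


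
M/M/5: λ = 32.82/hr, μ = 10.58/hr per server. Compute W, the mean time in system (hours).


a = 3.1021; ρ = 0.6204; P₀ = 0.041574
Lq = P₀·a^c·ρ/(c!(1−ρ)²) = 0.42852
Wq = Lq/λ = 0.42852/32.82 = 0.01306 hr
W = Wq + 1/μ = 0.01306 + 0.09452 = 0.10757 hr

Final: 0.10757 hr


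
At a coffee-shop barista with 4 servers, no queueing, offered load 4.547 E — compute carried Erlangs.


B(4,4.547) = 0.360810 (Erlang-B)
Carried load = a(1 − B) = 4.547·(1 − 0.360810) = 4.547·0.639190 = 2.9064 E

Final: 2.9064 Erlangs


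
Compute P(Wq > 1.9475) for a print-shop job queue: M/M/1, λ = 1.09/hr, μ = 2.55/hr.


ρ = 1.09/2.55 = 0.4275
P(Wq > t) = ρ·e^{−(μ−λ)t} = 0.4275·e^{−2.8433}
= 0.4275·0.058230 = 0.024891

Final: 0.024891


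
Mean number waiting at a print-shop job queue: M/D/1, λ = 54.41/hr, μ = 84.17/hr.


ρ = 54.41/84.17 = 0.6464
M/D/1: Lq = ρ²/(2(1−ρ)) = 0.4179/(2·0.3536) = 0.59093

Final: 0.59093


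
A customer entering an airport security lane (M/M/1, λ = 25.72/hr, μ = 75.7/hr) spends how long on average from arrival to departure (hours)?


W = 1/(μ−λ) = 1/(75.7 − 25.72) = 1/49.98 = 0.02001 hr

Final: 0.02001 hr


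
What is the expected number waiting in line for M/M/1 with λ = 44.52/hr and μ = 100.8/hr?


ρ = 44.52/100.8 = 0.4417
Lq = ρ²/(1−ρ) = 0.1951/0.5583 = 0.3494

Final: 0.3494


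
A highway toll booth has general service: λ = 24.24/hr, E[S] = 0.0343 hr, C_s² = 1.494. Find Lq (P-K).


ρ = λ·E[S] = 24.24·0.0343 = 0.8314
Lq = ρ²(1+C_s²)/(2(1−ρ)) = 0.6913·(1+1.494)/(2·0.1686)
= 0.6913·2.4940/0.3371 = 5.11381

Final: 5.11381


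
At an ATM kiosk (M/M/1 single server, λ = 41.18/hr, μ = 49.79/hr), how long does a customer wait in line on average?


ρ = 41.18/49.79 = 0.8271
Wq = ρ/(μ−λ) = 0.8271/(49.79 − 41.18) = 0.8271/8.61 = 0.09606 hr

Final: 0.09606 hr


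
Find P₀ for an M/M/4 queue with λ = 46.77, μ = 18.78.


a = λ/μ = 46.77/18.78 = 2.4904; ρ = a/c = 0.6226
Σ_{k=0}^{3} a^k/k! (terms k=0..3) = 1.00000 + 2.49042 + 3.10108 + 2.57433 = 9.16583
Tail: a^4/(4!(1−ρ)) = 38.46689/(24·0.3774) = 4.24696
P₀ = 1/(9.16583 + 4.24696) = 1/13.41279 = 0.074556

Final: 0.074556


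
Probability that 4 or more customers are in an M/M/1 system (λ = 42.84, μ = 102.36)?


ρ = 42.84/102.36 = 0.4185
P(N ≥ n) = ρ^n = 0.4185^4 = 0.030682

Final: 0.030682


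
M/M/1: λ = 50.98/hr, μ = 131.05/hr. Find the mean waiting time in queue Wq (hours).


ρ = 50.98/131.05 = 0.3890
Wq = ρ/(μ−λ) = 0.3890/(131.05 − 50.98) = 0.3890/80.07 = 0.004858 hr

Final: 0.004858 hr


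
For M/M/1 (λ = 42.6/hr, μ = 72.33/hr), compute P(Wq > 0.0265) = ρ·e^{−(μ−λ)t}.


ρ = 42.6/72.33 = 0.5890
P(Wq > t) = ρ·e^{−(μ−λ)t} = 0.5890·e^{−0.7878}
= 0.5890·0.454824 = 0.267876

Final: 0.267876


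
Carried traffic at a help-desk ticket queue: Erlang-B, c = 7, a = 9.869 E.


B(7,9.869) = 0.403150 (Erlang-B)
Carried load = a(1 − B) = 9.869·(1 − 0.403150) = 9.869·0.596850 = 5.8903 E

Final: 5.8903 Erlangs


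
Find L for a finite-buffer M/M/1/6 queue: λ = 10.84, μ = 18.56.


ρ = 10.84/18.56 = 0.5841
L = ρ[1 − (K+1)ρ^K + Kρ^(K+1)] / [(1−ρ)(1−ρ^(K+1))]
Numerator: 0.5841·(1 − 7·0.039692 + 6·0.023182) = 0.503013
Denominator: (0.4159)·(0.976818) = 0.406306
L = 0.503013/0.406306 = 1.2380

Final: 1.2380


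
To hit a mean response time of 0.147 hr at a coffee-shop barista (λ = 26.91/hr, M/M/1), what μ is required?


W = 1/(μ−λ) ⇒ μ − λ = 1/W = 1/0.147 = 6.8027
μ = λ + 1/W = 26.91 + 6.8027 = 33.7127 per hr

Final: 33.7127 /hr


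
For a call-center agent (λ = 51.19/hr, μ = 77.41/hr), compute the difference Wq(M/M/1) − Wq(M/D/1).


ρ = 51.19/77.41 = 0.6613
Wq(M/M/1) = ρ/(μ−λ) = 0.6613/26.22 = 0.02522 hr
Wq(M/D/1) = ρ/(2(μ−λ)) = 0.01261 hr
Savings = 0.02522 − 0.01261 = 0.01261 hr

Final: 0.01261 hr


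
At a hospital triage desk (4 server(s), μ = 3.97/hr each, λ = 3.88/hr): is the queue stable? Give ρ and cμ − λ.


Total capacity cμ = 4·3.97 = 15.88/hr
ρ = λ/(cμ) = 3.88/15.88 = 0.2443
Stable ⇔ ρ < 1: YES
Spare capacity = cμ − λ = 15.88 − 3.88 = 12.00/hr

Final: ρ = 0.2443; stable; margin = 12.00/hr


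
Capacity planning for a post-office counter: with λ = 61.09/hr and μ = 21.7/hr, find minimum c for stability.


Stability requires cμ > λ ⇔ c > λ/μ.
λ/μ = 61.09/21.7 = 2.8152
Minimum integer c = ⌊2.8152⌋ + 1 = 3
Check: 3·21.7 = 65.10 > 61.09, while 2·21.7 = 43.40 ≤ 61.09

Final: 3 servers


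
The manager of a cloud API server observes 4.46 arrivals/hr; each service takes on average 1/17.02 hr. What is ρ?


ρ = λ/μ = 4.46/17.02 = 0.2620

Final: 0.2620


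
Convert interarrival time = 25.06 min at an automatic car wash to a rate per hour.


λ = 1/(interarrival time) in consistent units.
1 hour = 60 min, so λ = 60/25.06 = 2.3943 per hour

Final: 2.3943 /hr


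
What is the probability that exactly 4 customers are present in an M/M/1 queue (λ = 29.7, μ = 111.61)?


ρ = 29.7/111.61 = 0.2661
P_n = (1−ρ)·ρ^n = (1 − 0.2661)·0.2661^4 = 0.7339·0.005014 = 0.003680

Final: 0.003680


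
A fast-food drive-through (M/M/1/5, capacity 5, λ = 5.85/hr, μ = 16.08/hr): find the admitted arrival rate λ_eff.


ρ = 0.3638; P_K = (1−ρ)ρ^5/(1−ρ^6) = 0.004064
λ_eff = λ(1 − P_K) = 5.85·(1 − 0.004064) = 5.85·0.995936 = 5.8262 /hr

Final: 5.8262 /hr


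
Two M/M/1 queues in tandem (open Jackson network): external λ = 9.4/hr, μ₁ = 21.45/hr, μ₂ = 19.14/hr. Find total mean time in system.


Each node sees arrival rate λ = 9.4/hr (tandem ⇒ throughput preserved).
W₁ = 1/(μ₁−λ) = 1/(21.45−9.4) = 0.08299 hr
W₂ = 1/(μ₂−λ) = 1/(19.14−9.4) = 0.10267 hr
W_total = W₁ + W₂ = 0.08299 + 0.10267 = 0.18566 hr

Final: 0.18566 hr


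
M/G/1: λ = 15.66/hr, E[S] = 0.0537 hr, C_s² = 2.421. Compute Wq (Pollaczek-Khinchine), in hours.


ρ = λ·E[S] = 15.66·0.0537 = 0.8409
E[S²] = E[S]²(1+C_s²) = 0.0537²·(1+2.421) = 0.009865
Wq = λ·E[S²]/(2(1−ρ)) = 15.66·0.009865/(2·0.1591) = 0.48563 hr

Final: 0.48563 hr


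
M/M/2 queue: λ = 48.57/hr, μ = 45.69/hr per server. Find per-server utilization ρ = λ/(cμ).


ρ = λ/(cμ) = 48.57/(2·45.69) = 48.57/91.38 = 0.5315

Final: 0.5315


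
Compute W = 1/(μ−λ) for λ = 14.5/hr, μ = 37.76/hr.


W = 1/(μ−λ) = 1/(37.76 − 14.5) = 1/23.26 = 0.04299 hr

Final: 0.04299 hr


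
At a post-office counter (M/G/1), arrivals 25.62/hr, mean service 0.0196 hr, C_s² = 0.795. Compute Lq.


ρ = λ·E[S] = 25.62·0.0196 = 0.5022
Lq = ρ²(1+C_s²)/(2(1−ρ)) = 0.2522·(1+0.795)/(2·0.4978)
= 0.2522·1.7950/0.9957 = 0.45458

Final: 0.45458


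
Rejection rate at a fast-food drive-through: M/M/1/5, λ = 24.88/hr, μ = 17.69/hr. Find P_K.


ρ = λ/μ = 24.88/17.69 = 1.4064
P_K = (1−ρ)ρ^K/(1−ρ^(K+1)) = (-0.4064·5.503167)/(1 − 7.739898)
= -2.236731/-6.739898 = 0.331864

Final: 0.331864


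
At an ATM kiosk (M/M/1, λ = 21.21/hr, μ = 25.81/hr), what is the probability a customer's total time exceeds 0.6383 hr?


W ~ Exponential(μ−λ) for M/M/1.
μ − λ = 25.81 − 21.21 = 4.6000
P(W > t) = e^{−(μ−λ)t} = e^{−2.9362} = 0.053068

Final: 0.053068


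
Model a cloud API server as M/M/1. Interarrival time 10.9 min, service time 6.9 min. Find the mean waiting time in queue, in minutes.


λ = 60/10.9 = 5.5046 /hr
μ = 60/6.9 = 8.6957 /hr
ρ = λ/μ = 5.5046/8.6957 = 0.6330
Wq = ρ/(μ−λ) = 0.6330/(8.6957−5.5046) = 0.19838 hr
In minutes: 0.19838·60 = 11.903 min

Final: 11.903 min


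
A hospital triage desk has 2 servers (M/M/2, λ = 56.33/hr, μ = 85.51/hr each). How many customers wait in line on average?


a = λ/μ = 0.6588; ρ = a/2 = 0.3294
P₀ = 0.504464
Lq = P₀·a^c·ρ / (c!·(1−ρ)²) = 0.504464·0.43396·0.3294/(2·0.44974)
= 0.08016

Final: 0.08016


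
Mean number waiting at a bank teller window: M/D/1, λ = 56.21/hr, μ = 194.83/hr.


ρ = 56.21/194.83 = 0.2885
M/D/1: Lq = ρ²/(2(1−ρ)) = 0.08324/(2·0.7115) = 0.05849

Final: 0.05849


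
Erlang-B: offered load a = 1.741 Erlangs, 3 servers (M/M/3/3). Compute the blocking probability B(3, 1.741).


B(c,a) = (a^c/c!) / Σ_{k=0}^{c} a^k/k!
a^3/3! = 0.879519
Σ terms (k=0..3): 1.00000 + 1.74100 + 1.51554 + 0.87952 = 5.136059
B = 0.879519/5.136059 = 0.171244

Final: 0.171244


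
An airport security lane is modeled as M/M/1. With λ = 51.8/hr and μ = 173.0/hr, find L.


ρ = λ/μ = 51.8/173.0 = 0.2994
L = ρ/(1−ρ) = 0.2994/(1 − 0.2994) = 0.2994/0.7006 = 0.4274

Final: 0.4274


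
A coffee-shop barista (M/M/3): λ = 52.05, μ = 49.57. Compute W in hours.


a = 1.0500; ρ = 0.3500; P₀ = 0.345045
Lq = P₀·a^c·ρ/(c!(1−ρ)²) = 0.05516
Wq = Lq/λ = 0.05516/52.05 = 0.001060 hr
W = Wq + 1/μ = 0.001060 + 0.02017 = 0.02123 hr

Final: 0.02123 hr


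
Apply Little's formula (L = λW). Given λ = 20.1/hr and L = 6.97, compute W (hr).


W = L/λ = 6.97/20.1 = 0.3468 hr

Final: 0.3468 hr


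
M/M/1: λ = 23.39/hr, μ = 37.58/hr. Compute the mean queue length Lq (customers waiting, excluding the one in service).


ρ = 23.39/37.58 = 0.6224
Lq = ρ²/(1−ρ) = 0.3874/0.3776 = 1.0259

Final: 1.0259


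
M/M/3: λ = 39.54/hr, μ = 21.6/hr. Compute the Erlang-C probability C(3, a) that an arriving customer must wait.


a = λ/μ = 1.8306; ρ = a/3 = 0.6102
P₀ = 0.140279 (from M/M/c formula)
C(c,a) = [a^c/(c!(1−ρ))]·P₀ = [6.13407/(6·0.3898)]·0.140279
= 2.62264·0.140279 = 0.367901

Final: 0.367901


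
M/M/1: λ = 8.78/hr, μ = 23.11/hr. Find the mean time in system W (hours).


W = 1/(μ−λ) = 1/(23.11 − 8.78) = 1/14.33 = 0.06978 hr

Final: 0.06978 hr


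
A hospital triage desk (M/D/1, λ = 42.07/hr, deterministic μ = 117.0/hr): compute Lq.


ρ = 42.07/117.0 = 0.3596
M/D/1: Lq = ρ²/(2(1−ρ)) = 0.1293/(2·0.6404) = 0.10094

Final: 0.10094


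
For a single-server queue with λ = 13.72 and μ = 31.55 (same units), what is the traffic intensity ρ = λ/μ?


ρ = λ/μ = 13.72/31.55 = 0.4349

Final: 0.4349


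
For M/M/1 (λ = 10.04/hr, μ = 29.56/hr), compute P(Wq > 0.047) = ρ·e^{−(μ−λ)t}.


ρ = 10.04/29.56 = 0.3396
P(Wq > t) = ρ·e^{−(μ−λ)t} = 0.3396·e^{−0.9174}
= 0.3396·0.399541 = 0.135703

Final: 0.135703


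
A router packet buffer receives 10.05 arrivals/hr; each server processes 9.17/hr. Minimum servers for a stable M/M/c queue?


Stability requires cμ > λ ⇔ c > λ/μ.
λ/μ = 10.05/9.17 = 1.0960
Minimum integer c = ⌊1.0960⌋ + 1 = 2
Check: 2·9.17 = 18.34 > 10.05, while 1·9.17 = 9.17 ≤ 10.05

Final: 2 servers


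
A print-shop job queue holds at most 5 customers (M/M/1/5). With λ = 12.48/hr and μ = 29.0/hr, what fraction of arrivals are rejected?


ρ = λ/μ = 12.48/29.0 = 0.4303
P_K = (1−ρ)ρ^K/(1−ρ^(K+1)) = (0.5697·0.014760)/(1 − 0.006352)
= 0.008408/0.993648 = 0.008462

Final: 0.008462


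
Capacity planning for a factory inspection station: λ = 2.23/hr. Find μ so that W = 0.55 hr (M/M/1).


W = 1/(μ−λ) ⇒ μ − λ = 1/W = 1/0.55 = 1.8182
μ = λ + 1/W = 2.23 + 1.8182 = 4.0482 per hr

Final: 4.0482 /hr


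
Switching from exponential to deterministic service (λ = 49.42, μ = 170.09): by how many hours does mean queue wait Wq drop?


ρ = 49.42/170.09 = 0.2906
Wq(M/M/1) = ρ/(μ−λ) = 0.2906/120.67 = 0.002408 hr
Wq(M/D/1) = ρ/(2(μ−λ)) = 0.001204 hr
Savings = 0.002408 − 0.001204 = 0.001204 hr

Final: 0.001204 hr


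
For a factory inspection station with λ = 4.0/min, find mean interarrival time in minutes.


Mean interarrival time = 1/λ = 1/4.0 minute = 0.25000 minute
In minutes: 0.25000 × 1 = 0.2500 min

Final: 0.2500 min


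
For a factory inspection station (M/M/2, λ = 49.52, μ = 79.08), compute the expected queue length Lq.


a = λ/μ = 0.6262; ρ = a/2 = 0.3131
P₀ = 0.523112
Lq = P₀·a^c·ρ / (c!·(1−ρ)²) = 0.523112·0.39213·0.3131/(2·0.47183)
= 0.06806

Final: 0.06806


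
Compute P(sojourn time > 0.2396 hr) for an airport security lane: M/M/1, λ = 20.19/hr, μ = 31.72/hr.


W ~ Exponential(μ−λ) for M/M/1.
μ − λ = 31.72 − 20.19 = 11.5300
P(W > t) = e^{−(μ−λ)t} = e^{−2.7626} = 0.063128

Final: 0.063128


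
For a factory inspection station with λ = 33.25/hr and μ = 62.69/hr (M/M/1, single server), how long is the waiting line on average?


ρ = 33.25/62.69 = 0.5304
Lq = ρ²/(1−ρ) = 0.2813/0.4696 = 0.5990

Final: 0.5990


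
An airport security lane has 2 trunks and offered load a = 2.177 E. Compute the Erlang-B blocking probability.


B(c,a) = (a^c/c!) / Σ_{k=0}^{c} a^k/k!
a^2/2! = 2.369665
Σ terms (k=0..2): 1.00000 + 2.17700 + 2.36966 = 5.546665
B = 2.369665/5.546665 = 0.427223

Final: 0.427223


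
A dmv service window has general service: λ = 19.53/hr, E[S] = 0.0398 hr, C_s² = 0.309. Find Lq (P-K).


ρ = λ·E[S] = 19.53·0.0398 = 0.7773
Lq = ρ²(1+C_s²)/(2(1−ρ)) = 0.6042·(1+0.309)/(2·0.2227)
= 0.6042·1.3090/0.4454 = 1.77561

Final: 1.77561


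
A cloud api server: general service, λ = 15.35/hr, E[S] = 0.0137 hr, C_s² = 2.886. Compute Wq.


ρ = λ·E[S] = 15.35·0.0137 = 0.2103
E[S²] = E[S]²(1+C_s²) = 0.0137²·(1+2.886) = 0.0007294
Wq = λ·E[S²]/(2(1−ρ)) = 15.35·0.0007294/(2·0.7897) = 0.007089 hr

Final: 0.007089 hr


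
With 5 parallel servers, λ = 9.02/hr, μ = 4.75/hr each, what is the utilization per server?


ρ = λ/(cμ) = 9.02/(5·4.75) = 9.02/23.75 = 0.3798

Final: 0.3798


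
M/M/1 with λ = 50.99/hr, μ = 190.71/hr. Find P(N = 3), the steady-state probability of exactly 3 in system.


ρ = 50.99/190.71 = 0.2674
P_n = (1−ρ)·ρ^n = (1 − 0.2674)·0.2674^3 = 0.7326·0.019113 = 0.014003

Final: 0.014003


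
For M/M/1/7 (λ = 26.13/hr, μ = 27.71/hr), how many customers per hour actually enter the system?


ρ = 0.9430; P_K = (1−ρ)ρ^7/(1−ρ^8) = 0.100867
λ_eff = λ(1 − P_K) = 26.13·(1 − 0.100867) = 26.13·0.899133 = 23.4944 /hr

Final: 23.4944 /hr


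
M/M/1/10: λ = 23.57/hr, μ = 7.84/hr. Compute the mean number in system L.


ρ = 23.57/7.84 = 3.0064
L = ρ[1 − (K+1)ρ^K + Kρ^(K+1)] / [(1−ρ)(1−ρ^(K+1))]
Numerator: 3.0064·(1 − 11·60316.370243 + 10·181333.781458) = 3456909.508510
Denominator: (-2.0064)·(-181332.781458) = 363822.021982
L = 3456909.508510/363822.021982 = 9.5016

Final: 9.5016


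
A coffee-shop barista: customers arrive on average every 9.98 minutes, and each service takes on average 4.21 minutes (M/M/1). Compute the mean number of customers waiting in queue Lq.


λ = 60/9.98 = 6.0120 /hr
μ = 60/4.21 = 14.2518 /hr
ρ = λ/μ = 6.0120/14.2518 = 0.4218
Lq = ρ²/(1−ρ) = 0.1780/0.5782 = 0.3078

Final: 0.3078


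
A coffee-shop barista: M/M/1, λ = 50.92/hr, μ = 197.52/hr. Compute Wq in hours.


ρ = 50.92/197.52 = 0.2578
Wq = ρ/(μ−λ) = 0.2578/(197.52 − 50.92) = 0.2578/146.60 = 0.001759 hr

Final: 0.001759 hr


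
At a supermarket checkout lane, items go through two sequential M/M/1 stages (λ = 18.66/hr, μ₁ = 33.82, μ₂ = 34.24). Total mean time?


Each node sees arrival rate λ = 18.66/hr (tandem ⇒ throughput preserved).
W₁ = 1/(μ₁−λ) = 1/(33.82−18.66) = 0.06596 hr
W₂ = 1/(μ₂−λ) = 1/(34.24−18.66) = 0.06418 hr
W_total = W₁ + W₂ = 0.06596 + 0.06418 = 0.13015 hr

Final: 0.13015 hr


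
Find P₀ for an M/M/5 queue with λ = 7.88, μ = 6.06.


a = λ/μ = 7.88/6.06 = 1.3003; ρ = a/c = 0.2601
Σ_{k=0}^{4} a^k/k! (terms k=0..4) = 1.00000 + 1.30033 + 0.84543 + 0.36645 + 0.11913 = 3.63133
Tail: a^5/(5!(1−ρ)) = 3.71765/(120·0.7399) = 0.04187
P₀ = 1/(3.63133 + 0.04187) = 1/3.67320 = 0.272242

Final: 0.272242


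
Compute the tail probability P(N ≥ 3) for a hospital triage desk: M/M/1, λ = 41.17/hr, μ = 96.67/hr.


ρ = 41.17/96.67 = 0.4259
P(N ≥ n) = ρ^n = 0.4259^3 = 0.077244

Final: 0.077244


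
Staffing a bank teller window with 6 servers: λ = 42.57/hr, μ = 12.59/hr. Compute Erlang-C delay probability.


a = λ/μ = 3.3813; ρ = a/6 = 0.5635
P₀ = 0.032867 (from M/M/c formula)
C(c,a) = [a^c/(c!(1−ρ))]·P₀ = [1494.40228/(720·0.4365)]·0.032867
= 4.75547·0.032867 = 0.156299

Final: 0.156299


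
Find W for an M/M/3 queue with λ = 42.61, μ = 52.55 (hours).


a = 0.8108; ρ = 0.2703; P₀ = 0.442215
Lq = P₀·a^c·ρ/(c!(1−ρ)²) = 0.01994
Wq = Lq/λ = 0.01994/42.61 = 0.0004681 hr
W = Wq + 1/μ = 0.0004681 + 0.01903 = 0.01950 hr

Final: 0.01950 hr


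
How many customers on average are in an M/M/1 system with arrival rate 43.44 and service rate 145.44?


ρ = λ/μ = 43.44/145.44 = 0.2987
L = ρ/(1−ρ) = 0.2987/(1 − 0.2987) = 0.2987/0.7013 = 0.4259

Final: 0.4259


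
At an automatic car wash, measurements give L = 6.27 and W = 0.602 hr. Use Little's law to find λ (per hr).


λ = L/W = 6.27/0.602 = 10.4153 /hr

Final: 10.4153 /hr


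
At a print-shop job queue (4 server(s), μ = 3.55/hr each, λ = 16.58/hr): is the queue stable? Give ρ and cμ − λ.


Total capacity cμ = 4·3.55 = 14.20/hr
ρ = λ/(cμ) = 16.58/14.20 = 1.1676
Stable ⇔ ρ < 1: NO
Spare capacity = cμ − λ = 14.20 − 16.58 = -2.38/hr

Final: ρ = 1.1676; unstable; margin = -2.38/hr


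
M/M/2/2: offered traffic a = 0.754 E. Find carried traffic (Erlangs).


B(2,0.754) = 0.139461 (Erlang-B)
Carried load = a(1 − B) = 0.754·(1 − 0.139461) = 0.754·0.860539 = 0.6488 E

Final: 0.6488 Erlangs


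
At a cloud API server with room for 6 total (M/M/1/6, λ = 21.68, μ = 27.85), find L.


ρ = 21.68/27.85 = 0.7785
L = ρ[1 − (K+1)ρ^K + Kρ^(K+1)] / [(1−ρ)(1−ρ^(K+1))]
Numerator: 0.7785·(1 − 7·0.222538 + 6·0.173236) = 0.374943
Denominator: (0.2215)·(0.826764) = 0.183165
L = 0.374943/0.183165 = 2.0470

Final: 2.0470


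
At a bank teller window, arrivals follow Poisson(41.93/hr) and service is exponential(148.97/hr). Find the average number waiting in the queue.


ρ = 41.93/148.97 = 0.2815
Lq = ρ²/(1−ρ) = 0.07922/0.7185 = 0.1103

Final: 0.1103


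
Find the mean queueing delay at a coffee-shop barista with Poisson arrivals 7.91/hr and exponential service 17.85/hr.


ρ = 7.91/17.85 = 0.4431
Wq = ρ/(μ−λ) = 0.4431/(17.85 − 7.91) = 0.4431/9.94 = 0.04458 hr

Final: 0.04458 hr


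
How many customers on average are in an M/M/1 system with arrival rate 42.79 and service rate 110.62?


ρ = λ/μ = 42.79/110.62 = 0.3868
L = ρ/(1−ρ) = 0.3868/(1 − 0.3868) = 0.3868/0.6132 = 0.6308

Final: 0.6308


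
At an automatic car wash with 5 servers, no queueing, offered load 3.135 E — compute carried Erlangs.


B(5,3.135) = 0.121717 (Erlang-B)
Carried load = a(1 − B) = 3.135·(1 − 0.121717) = 3.135·0.878283 = 2.7534 E

Final: 2.7534 Erlangs


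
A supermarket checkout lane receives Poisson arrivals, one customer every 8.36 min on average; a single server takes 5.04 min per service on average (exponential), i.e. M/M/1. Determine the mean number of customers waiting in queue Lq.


λ = 60/8.36 = 7.1770 /hr
μ = 60/5.04 = 11.9048 /hr
ρ = λ/μ = 7.1770/11.9048 = 0.6029
Lq = ρ²/(1−ρ) = 0.3635/0.3971 = 0.9152

Final: 0.9152


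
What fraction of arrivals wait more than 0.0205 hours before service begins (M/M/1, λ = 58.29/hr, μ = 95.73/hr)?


ρ = 58.29/95.73 = 0.6089
P(Wq > t) = ρ·e^{−(μ−λ)t} = 0.6089·e^{−0.7675}
= 0.6089·0.464163 = 0.282629

Final: 0.282629


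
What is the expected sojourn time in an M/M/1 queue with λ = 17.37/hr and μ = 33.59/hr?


W = 1/(μ−λ) = 1/(33.59 − 17.37) = 1/16.22 = 0.06165 hr

Final: 0.06165 hr


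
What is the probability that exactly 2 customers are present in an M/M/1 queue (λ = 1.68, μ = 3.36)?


ρ = 1.68/3.36 = 0.5000
P_n = (1−ρ)·ρ^n = (1 − 0.5000)·0.5000^2 = 0.5000·0.250000 = 0.125000

Final: 0.125000


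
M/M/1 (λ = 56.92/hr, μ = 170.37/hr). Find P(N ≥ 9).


ρ = 56.92/170.37 = 0.3341
P(N ≥ n) = ρ^n = 0.3341^9 = 0.00005186

Final: 0.00005186


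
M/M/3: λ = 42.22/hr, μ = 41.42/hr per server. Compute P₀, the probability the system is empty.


a = λ/μ = 42.22/41.42 = 1.0193; ρ = a/c = 0.3398
Σ_{k=0}^{2} a^k/k! (terms k=0..2) = 1.00000 + 1.01931 + 0.51950 = 2.53882
Tail: a^3/(3!(1−ρ)) = 1.05907/(6·0.6602) = 0.26735
P₀ = 1/(2.53882 + 0.26735) = 1/2.80616 = 0.356358

Final: 0.356358


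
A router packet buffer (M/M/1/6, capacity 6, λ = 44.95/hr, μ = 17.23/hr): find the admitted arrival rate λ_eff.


ρ = 2.6088; P_K = (1−ρ)ρ^6/(1−ρ^7) = 0.617436
λ_eff = λ(1 − P_K) = 44.95·(1 − 0.617436) = 44.95·0.382564 = 17.1963 /hr

Final: 17.1963 /hr


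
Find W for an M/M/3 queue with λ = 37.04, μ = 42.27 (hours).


a = 0.8763; ρ = 0.2921; P₀ = 0.413461
Lq = P₀·a^c·ρ/(c!(1−ρ)²) = 0.02702
Wq = Lq/λ = 0.02702/37.04 = 0.0007296 hr
W = Wq + 1/μ = 0.0007296 + 0.02366 = 0.02439 hr

Final: 0.02439 hr


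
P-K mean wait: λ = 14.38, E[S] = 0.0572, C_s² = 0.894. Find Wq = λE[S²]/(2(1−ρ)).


ρ = λ·E[S] = 14.38·0.0572 = 0.8225
E[S²] = E[S]²(1+C_s²) = 0.0572²·(1+0.894) = 0.006197
Wq = λ·E[S²]/(2(1−ρ)) = 14.38·0.006197/(2·0.1775) = 0.25107 hr

Final: 0.25107 hr


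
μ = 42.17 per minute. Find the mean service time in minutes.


Mean service time = 1/μ = 1/42.17 minute = 0.02371 minute
In minutes: 0.02371 × 1 = 0.02371 min

Final: 0.02371 min


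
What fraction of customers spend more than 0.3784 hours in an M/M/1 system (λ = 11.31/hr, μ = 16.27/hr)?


W ~ Exponential(μ−λ) for M/M/1.
μ − λ = 16.27 − 11.31 = 4.9600
P(W > t) = e^{−(μ−λ)t} = e^{−1.8769} = 0.153069

Final: 0.153069


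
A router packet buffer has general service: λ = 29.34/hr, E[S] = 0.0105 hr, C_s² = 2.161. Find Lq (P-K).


ρ = λ·E[S] = 29.34·0.0105 = 0.3081
Lq = ρ²(1+C_s²)/(2(1−ρ)) = 0.09491·(1+2.161)/(2·0.6919)
= 0.09491·3.1610/1.3839 = 0.21679

Final: 0.21679


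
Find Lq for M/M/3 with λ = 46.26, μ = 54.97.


a = λ/μ = 0.8415; ρ = a/3 = 0.2805
P₀ = 0.428502
Lq = P₀·a^c·ρ / (c!·(1−ρ)²) = 0.428502·0.59599·0.2805/(6·0.51766)
= 0.02307

Final: 0.02307


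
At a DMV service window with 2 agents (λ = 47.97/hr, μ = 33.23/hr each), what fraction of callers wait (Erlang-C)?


a = λ/μ = 1.4436; ρ = a/2 = 0.7218
P₀ = 0.161584 (from M/M/c formula)
C(c,a) = [a^c/(c!(1−ρ))]·P₀ = [2.08391/(2·0.2782)]·0.161584
= 3.74518·0.161584 = 0.605159

Final: 0.605159


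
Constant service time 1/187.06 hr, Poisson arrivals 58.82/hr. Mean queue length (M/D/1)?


ρ = 58.82/187.06 = 0.3144
M/D/1: Lq = ρ²/(2(1−ρ)) = 0.09888/(2·0.6856) = 0.07211

Final: 0.07211


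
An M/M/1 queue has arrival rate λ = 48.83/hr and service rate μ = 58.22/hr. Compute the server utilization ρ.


ρ = λ/μ = 48.83/58.22 = 0.8387

Final: 0.8387


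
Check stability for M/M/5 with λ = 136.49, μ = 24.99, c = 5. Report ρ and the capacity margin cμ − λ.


Total capacity cμ = 5·24.99 = 124.95/hr
ρ = λ/(cμ) = 136.49/124.95 = 1.0924
Stable ⇔ ρ < 1: NO
Spare capacity = cμ − λ = 124.95 − 136.49 = -11.54/hr

Final: ρ = 1.0924; unstable; margin = -11.54/hr


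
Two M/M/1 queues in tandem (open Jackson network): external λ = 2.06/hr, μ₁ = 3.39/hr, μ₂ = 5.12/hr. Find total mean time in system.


Each node sees arrival rate λ = 2.06/hr (tandem ⇒ throughput preserved).
W₁ = 1/(μ₁−λ) = 1/(3.39−2.06) = 0.75188 hr
W₂ = 1/(μ₂−λ) = 1/(5.12−2.06) = 0.32680 hr
W_total = W₁ + W₂ = 0.75188 + 0.32680 = 1.07868 hr

Final: 1.07868 hr


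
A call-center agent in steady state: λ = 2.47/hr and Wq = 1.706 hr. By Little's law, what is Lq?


Lq = λWq = 2.47·1.706 = 4.2138

Final: 4.2138


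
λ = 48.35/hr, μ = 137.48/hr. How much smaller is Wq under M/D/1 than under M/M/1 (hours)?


ρ = 48.35/137.48 = 0.3517
Wq(M/M/1) = ρ/(μ−λ) = 0.3517/89.13 = 0.003946 hr
Wq(M/D/1) = ρ/(2(μ−λ)) = 0.001973 hr
Savings = 0.003946 − 0.001973 = 0.001973 hr

Final: 0.001973 hr


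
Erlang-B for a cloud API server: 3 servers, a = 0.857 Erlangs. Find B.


B(c,a) = (a^c/c!) / Σ_{k=0}^{c} a^k/k!
a^3/3! = 0.104904
Σ terms (k=0..3): 1.00000 + 0.85700 + 0.36722 + 0.10490 = 2.329128
B = 0.104904/2.329128 = 0.045040

Final: 0.045040


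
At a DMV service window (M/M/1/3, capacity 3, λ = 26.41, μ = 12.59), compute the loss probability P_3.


ρ = λ/μ = 26.41/12.59 = 2.0977
P_K = (1−ρ)ρ^K/(1−ρ^(K+1)) = (-1.0977·9.230559)/(1 − 19.362913)
= -10.132353/-18.362913 = 0.551784

Final: 0.551784


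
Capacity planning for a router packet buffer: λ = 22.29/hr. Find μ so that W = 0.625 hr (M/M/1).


W = 1/(μ−λ) ⇒ μ − λ = 1/W = 1/0.625 = 1.6000
μ = λ + 1/W = 22.29 + 1.6000 = 23.8900 per hr

Final: 23.8900 /hr


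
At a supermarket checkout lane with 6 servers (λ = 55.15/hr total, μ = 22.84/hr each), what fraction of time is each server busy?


ρ = λ/(cμ) = 55.15/(6·22.84) = 55.15/137.04 = 0.4024

Final: 0.4024


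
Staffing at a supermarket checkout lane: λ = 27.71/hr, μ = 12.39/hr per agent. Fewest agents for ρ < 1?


Stability requires cμ > λ ⇔ c > λ/μ.
λ/μ = 27.71/12.39 = 2.2365
Minimum integer c = ⌊2.2365⌋ + 1 = 3
Check: 3·12.39 = 37.17 > 27.71, while 2·12.39 = 24.78 ≤ 27.71

Final: 3 servers


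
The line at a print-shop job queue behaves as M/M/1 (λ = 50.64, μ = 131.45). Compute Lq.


ρ = 50.64/131.45 = 0.3852
Lq = ρ²/(1−ρ) = 0.1484/0.6148 = 0.2414

Final: 0.2414


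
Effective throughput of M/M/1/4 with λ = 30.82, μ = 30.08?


ρ = 1.0246; P_K = (1−ρ)ρ^4/(1−ρ^5) = 0.209838
λ_eff = λ(1 − P_K) = 30.82·(1 − 0.209838) = 30.82·0.790162 = 24.3528 /hr

Final: 24.3528 /hr


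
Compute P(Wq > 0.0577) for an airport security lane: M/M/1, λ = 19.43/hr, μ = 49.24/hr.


ρ = 19.43/49.24 = 0.3946
P(Wq > t) = ρ·e^{−(μ−λ)t} = 0.3946·e^{−1.7200}
= 0.3946·0.179060 = 0.070657

Final: 0.070657


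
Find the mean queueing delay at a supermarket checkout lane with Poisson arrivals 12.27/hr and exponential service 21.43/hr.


ρ = 12.27/21.43 = 0.5726
Wq = ρ/(μ−λ) = 0.5726/(21.43 − 12.27) = 0.5726/9.16 = 0.06251 hr

Final: 0.06251 hr


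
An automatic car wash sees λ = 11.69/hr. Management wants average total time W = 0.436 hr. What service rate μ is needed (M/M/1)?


W = 1/(μ−λ) ⇒ μ − λ = 1/W = 1/0.436 = 2.2936
μ = λ + 1/W = 11.69 + 2.2936 = 13.9836 per hr

Final: 13.9836 /hr


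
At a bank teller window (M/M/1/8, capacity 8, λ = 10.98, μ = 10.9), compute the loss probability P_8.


ρ = λ/μ = 10.98/10.9 = 1.0073
P_K = (1−ρ)ρ^K/(1−ρ^(K+1)) = (-0.007339·1.060246)/(1 − 1.068028)
= -0.007782/-0.068028 = 0.114389

Final: 0.114389


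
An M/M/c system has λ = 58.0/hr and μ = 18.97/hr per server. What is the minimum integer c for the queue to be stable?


Stability requires cμ > λ ⇔ c > λ/μ.
λ/μ = 58.0/18.97 = 3.0575
Minimum integer c = ⌊3.0575⌋ + 1 = 4
Check: 4·18.97 = 75.88 > 58.0, while 3·18.97 = 56.91 ≤ 58.0

Final: 4 servers


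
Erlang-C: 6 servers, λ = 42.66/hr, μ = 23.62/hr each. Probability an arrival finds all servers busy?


a = λ/μ = 1.8061; ρ = a/6 = 0.3010
P₀ = 0.164164 (from M/M/c formula)
C(c,a) = [a^c/(c!(1−ρ))]·P₀ = [34.70929/(720·0.6990)]·0.164164
= 0.06897·0.164164 = 0.011322

Final: 0.011322


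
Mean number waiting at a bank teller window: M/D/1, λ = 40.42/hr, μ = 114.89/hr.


ρ = 40.42/114.89 = 0.3518
M/D/1: Lq = ρ²/(2(1−ρ)) = 0.1238/(2·0.6482) = 0.09548

Final: 0.09548


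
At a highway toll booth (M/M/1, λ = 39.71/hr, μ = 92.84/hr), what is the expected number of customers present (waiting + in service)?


ρ = λ/μ = 39.71/92.84 = 0.4277
L = ρ/(1−ρ) = 0.4277/(1 − 0.4277) = 0.4277/0.5723 = 0.7474

Final: 0.7474


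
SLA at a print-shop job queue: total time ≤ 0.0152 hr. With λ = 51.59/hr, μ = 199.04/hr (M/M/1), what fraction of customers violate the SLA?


W ~ Exponential(μ−λ) for M/M/1.
μ − λ = 199.04 − 51.59 = 147.4500
P(W > t) = e^{−(μ−λ)t} = e^{−2.2412} = 0.106327

Final: 0.106327


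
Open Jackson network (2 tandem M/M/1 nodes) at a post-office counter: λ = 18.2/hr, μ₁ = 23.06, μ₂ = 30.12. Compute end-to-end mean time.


Each node sees arrival rate λ = 18.2/hr (tandem ⇒ throughput preserved).
W₁ = 1/(μ₁−λ) = 1/(23.06−18.2) = 0.20576 hr
W₂ = 1/(μ₂−λ) = 1/(30.12−18.2) = 0.08389 hr
W_total = W₁ + W₂ = 0.20576 + 0.08389 = 0.28965 hr

Final: 0.28965 hr


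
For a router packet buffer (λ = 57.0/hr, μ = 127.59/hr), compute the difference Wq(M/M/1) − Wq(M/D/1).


ρ = 57.0/127.59 = 0.4467
Wq(M/M/1) = ρ/(μ−λ) = 0.4467/70.59 = 0.006329 hr
Wq(M/D/1) = ρ/(2(μ−λ)) = 0.003164 hr
Savings = 0.006329 − 0.003164 = 0.003164 hr

Final: 0.003164 hr


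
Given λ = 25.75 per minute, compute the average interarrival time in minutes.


Mean interarrival time = 1/λ = 1/25.75 minute = 0.03883 minute
In minutes: 0.03883 × 1 = 0.03883 min

Final: 0.03883 min


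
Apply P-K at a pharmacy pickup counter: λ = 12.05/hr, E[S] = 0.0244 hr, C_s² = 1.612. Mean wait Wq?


ρ = λ·E[S] = 12.05·0.0244 = 0.2940
E[S²] = E[S]²(1+C_s²) = 0.0244²·(1+1.612) = 0.001555
Wq = λ·E[S²]/(2(1−ρ)) = 12.05·0.001555/(2·0.7060) = 0.01327 hr

Final: 0.01327 hr


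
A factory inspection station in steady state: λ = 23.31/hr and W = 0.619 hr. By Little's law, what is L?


L = λW = 23.31·0.619 = 14.4289

Final: 14.4289


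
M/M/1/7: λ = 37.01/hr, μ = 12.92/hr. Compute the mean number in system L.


ρ = 37.01/12.92 = 2.8646
L = ρ[1 − (K+1)ρ^K + Kρ^(K+1)] / [(1−ρ)(1−ρ^(K+1))]
Numerator: 2.8646·(1 − 8·1582.690516 + 7·4533.697834) = 54642.345179
Denominator: (-1.8646)·(-4532.697834) = 8451.446658
L = 54642.345179/8451.446658 = 6.4654

Final: 6.4654


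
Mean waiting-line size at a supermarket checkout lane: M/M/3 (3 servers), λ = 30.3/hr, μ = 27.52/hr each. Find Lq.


a = λ/μ = 1.1010; ρ = a/3 = 0.3670
P₀ = 0.326951
Lq = P₀·a^c·ρ / (c!·(1−ρ)²) = 0.326951·1.33470·0.3670/(6·0.40068)
= 0.06662

Final: 0.06662


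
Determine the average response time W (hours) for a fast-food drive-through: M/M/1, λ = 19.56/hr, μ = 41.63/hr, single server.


W = 1/(μ−λ) = 1/(41.63 − 19.56) = 1/22.07 = 0.04531 hr

Final: 0.04531 hr


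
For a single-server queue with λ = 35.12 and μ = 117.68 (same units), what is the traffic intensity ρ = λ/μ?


ρ = λ/μ = 35.12/117.68 = 0.2984

Final: 0.2984


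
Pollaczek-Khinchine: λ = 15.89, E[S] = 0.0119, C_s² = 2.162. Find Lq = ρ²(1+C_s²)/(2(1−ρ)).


ρ = λ·E[S] = 15.89·0.0119 = 0.1891
Lq = ρ²(1+C_s²)/(2(1−ρ)) = 0.03576·(1+2.162)/(2·0.8109)
= 0.03576·3.1620/1.6218 = 0.06971

Final: 0.06971


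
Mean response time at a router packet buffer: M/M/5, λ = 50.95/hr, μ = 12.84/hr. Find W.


a = 3.9681; ρ = 0.7936; P₀ = 0.013641
Lq = P₀·a^c·ρ/(c!(1−ρ)²) = 2.08363
Wq = Lq/λ = 2.08363/50.95 = 0.04090 hr
W = Wq + 1/μ = 0.04090 + 0.07788 = 0.11878 hr

Final: 0.11878 hr


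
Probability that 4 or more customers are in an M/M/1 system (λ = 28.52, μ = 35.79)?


ρ = 28.52/35.79 = 0.7969
P(N ≥ n) = ρ^n = 0.7969^4 = 0.403229

Final: 0.403229


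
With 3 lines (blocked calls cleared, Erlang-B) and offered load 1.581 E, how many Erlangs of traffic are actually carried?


B(3,1.581) = 0.146708 (Erlang-B)
Carried load = a(1 − B) = 1.581·(1 − 0.146708) = 1.581·0.853292 = 1.3491 E

Final: 1.3491 Erlangs


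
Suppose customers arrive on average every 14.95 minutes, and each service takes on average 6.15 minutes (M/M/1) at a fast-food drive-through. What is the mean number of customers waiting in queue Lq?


λ = 60/14.95 = 4.0134 /hr
μ = 60/6.15 = 9.7561 /hr
ρ = λ/μ = 4.0134/9.7561 = 0.4114
Lq = ρ²/(1−ρ) = 0.1692/0.5886 = 0.2875

Final: 0.2875


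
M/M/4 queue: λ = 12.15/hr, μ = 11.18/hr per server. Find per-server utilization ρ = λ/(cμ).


ρ = λ/(cμ) = 12.15/(4·11.18) = 12.15/44.72 = 0.2717

Final: 0.2717


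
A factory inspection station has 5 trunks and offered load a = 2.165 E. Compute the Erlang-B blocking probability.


B(c,a) = (a^c/c!) / Σ_{k=0}^{c} a^k/k!
a^5/5! = 0.396377
Σ terms (k=0..5): 1.00000 + 2.16500 + 2.34361 + 1.69131 + 0.91542 + 0.39638 = 8.511716
B = 0.396377/8.511716 = 0.046568

Final: 0.046568


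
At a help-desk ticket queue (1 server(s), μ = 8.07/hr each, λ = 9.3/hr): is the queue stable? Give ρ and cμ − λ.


Total capacity cμ = 1·8.07 = 8.07/hr
ρ = λ/(cμ) = 9.3/8.07 = 1.1524
Stable ⇔ ρ < 1: NO
Spare capacity = cμ − λ = 8.07 − 9.3 = -1.23/hr

Final: ρ = 1.1524; unstable; margin = -1.23/hr


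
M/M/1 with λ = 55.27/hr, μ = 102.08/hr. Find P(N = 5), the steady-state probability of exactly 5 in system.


ρ = 55.27/102.08 = 0.5414
P_n = (1−ρ)·ρ^n = (1 − 0.5414)·0.5414^5 = 0.4586·0.046531 = 0.021337

Final: 0.021337


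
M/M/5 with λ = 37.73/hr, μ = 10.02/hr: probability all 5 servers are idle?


a = λ/μ = 37.73/10.02 = 3.7655; ρ = a/c = 0.7531
Σ_{k=0}^{4} a^k/k! (terms k=0..4) = 1.00000 + 3.76547 + 7.08938 + 8.89828 + 8.37655 = 29.12967
Tail: a^5/(5!(1−ρ)) = 756.99920/(120·0.2469) = 25.54949
P₀ = 1/(29.12967 + 25.54949) = 1/54.67916 = 0.018289

Final: 0.018289


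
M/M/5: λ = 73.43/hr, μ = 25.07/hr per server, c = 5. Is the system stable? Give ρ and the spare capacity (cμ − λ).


Total capacity cμ = 5·25.07 = 125.35/hr
ρ = λ/(cμ) = 73.43/125.35 = 0.5858
Stable ⇔ ρ < 1: YES
Spare capacity = cμ − λ = 125.35 − 73.43 = 51.92/hr

Final: ρ = 0.5858; stable; margin = 51.92/hr
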